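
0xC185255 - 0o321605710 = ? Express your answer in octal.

0xC185255 = 0o1406051125 in octal.
Subtract column by column in base 8:
  5-0 → 5
  2-1 → 1
  1-7 → 2 (borrow)
  1-5-1 → 3 (borrow)
  5-0-1 → 4
  0-6 → 2 (borrow)
  6-1-1 → 4
  0-2 → 6 (borrow)
  4-3-1 → 0
  1-0 → 1

0o1064243215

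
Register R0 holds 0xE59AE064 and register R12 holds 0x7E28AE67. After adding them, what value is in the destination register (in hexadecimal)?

Add column by column in base 16, right to left:
  4+7 = B
  6+6 = C
  0+E = E
  E+A = 8 carry 1
  A+8+1 = 3 carry 1
  9+2+1 = C
  5+E = 3 carry 1
  E+7+1 = 6 carry 1
  final carry 1

0x163C38ECB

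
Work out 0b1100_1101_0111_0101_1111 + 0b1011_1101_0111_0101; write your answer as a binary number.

Add column by column in base 2, right to left:
  1+1 = 0 carry 1
  1+0+1 = 0 carry 1
  1+1+1 = 1 carry 1
  1+0+1 = 0 carry 1
  1+1+1 = 1 carry 1
  0+1+1 = 0 carry 1
  1+1+1 = 1 carry 1
  0+0+1 = 1
  1+1 = 0 carry 1
  1+0+1 = 0 carry 1
  1+1+1 = 1 carry 1
  0+1+1 = 0 carry 1
  1+1+1 = 1 carry 1
  0+1+1 = 0 carry 1
  1+0+1 = 0 carry 1
  1+1+1 = 1 carry 1
  0+0+1 = 1
  0+0 = 0
  1+0 = 1
  1+0 = 1

0b11011001010011010100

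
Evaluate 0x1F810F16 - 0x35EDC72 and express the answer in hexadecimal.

0x1C2232A4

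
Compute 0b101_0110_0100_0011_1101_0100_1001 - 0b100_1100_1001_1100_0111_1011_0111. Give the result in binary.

Subtract column by column in base 2:
  1-1 → 0
  0-1 → 1 (borrow)
  0-1-1 → 0 (borrow)
  1-0-1 → 0
  0-1 → 1 (borrow)
  0-1-1 → 0 (borrow)
  1-0-1 → 0
  0-1 → 1 (borrow)
  1-1-1 → 1 (borrow)
  0-1-1 → 0 (borrow)
  1-1-1 → 1 (borrow)
  1-0-1 → 0
  1-0 → 1
  1-0 → 1
  0-1 → 1 (borrow)
  0-1-1 → 0 (borrow)
  0-1-1 → 0 (borrow)
  0-0-1 → 1 (borrow)
  1-0-1 → 0
  0-1 → 1 (borrow)
  0-0-1 → 1 (borrow)
  1-0-1 → 0
  1-1 → 0
  0-1 → 1 (borrow)
  1-0-1 → 0
  0-0 → 0
  1-1 → 0

0b100110100111010110010010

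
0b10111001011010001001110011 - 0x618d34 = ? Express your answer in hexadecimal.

0x284153f

0b10111001011010001001110011 = 0x2e5a273 in hexadecimal.
Subtract column by column in base 16:
  3-4 → f (borrow)
  7-3-1 → 3
  2-d → 5 (borrow)
  a-8-1 → 1
  5-1 → 4
  e-6 → 8
  2-0 → 2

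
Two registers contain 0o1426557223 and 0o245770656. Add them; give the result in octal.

0o1674550101

Add column by column in base 8, right to left:
  3+6 = 1 carry 1
  2+5+1 = 0 carry 1
  2+6+1 = 1 carry 1
  7+0+1 = 0 carry 1
  5+7+1 = 5 carry 1
  5+7+1 = 5 carry 1
  6+5+1 = 4 carry 1
  2+4+1 = 7
  4+2 = 6
  1+0 = 1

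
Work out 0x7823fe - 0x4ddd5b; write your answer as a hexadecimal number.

0x2a46a3

Subtract column by column in base 16:
  e-b → 3
  f-5 → a
  3-d → 6 (borrow)
  2-d-1 → 4 (borrow)
  8-d-1 → a (borrow)
  7-4-1 → 2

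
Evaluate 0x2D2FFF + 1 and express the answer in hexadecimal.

0x2D3000

The trailing 3 digits are F (max in base 16), so adding 1 cascades: they roll to 0 and the next digit up increments.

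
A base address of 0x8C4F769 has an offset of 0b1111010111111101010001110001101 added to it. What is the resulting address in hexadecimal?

0b1111010111111101010001110001101 = 0x7AFEA38D in hexadecimal.
Add column by column in base 16, right to left:
  9+D = 6 carry 1
  6+8+1 = F
  7+3 = A
  F+A = 9 carry 1
  4+E+1 = 3 carry 1
  C+F+1 = C carry 1
  8+A+1 = 3 carry 1
  0+7+1 = 8

0x83C39AF6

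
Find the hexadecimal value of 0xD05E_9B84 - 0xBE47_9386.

0x121707FE

Subtract column by column in base 16:
  4-6 → E (borrow)
  8-8-1 → F (borrow)
  B-3-1 → 7
  9-9 → 0
  E-7 → 7
  5-4 → 1
  0-E → 2 (borrow)
  D-B-1 → 1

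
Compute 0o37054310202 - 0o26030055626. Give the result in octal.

0o11024232354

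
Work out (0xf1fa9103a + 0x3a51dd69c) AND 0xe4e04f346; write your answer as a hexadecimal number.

0x24404e246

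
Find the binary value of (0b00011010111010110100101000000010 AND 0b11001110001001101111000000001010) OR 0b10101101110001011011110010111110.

0b10101111111001111111110010111110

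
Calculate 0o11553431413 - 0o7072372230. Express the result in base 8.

0o2461037163

Subtract column by column in base 8:
  3-0 → 3
  1-3 → 6 (borrow)
  4-2-1 → 1
  1-2 → 7 (borrow)
  3-7-1 → 3 (borrow)
  4-3-1 → 0
  3-2 → 1
  5-7 → 6 (borrow)
  5-0-1 → 4
  1-7 → 2 (borrow)
  1-0-1 → 0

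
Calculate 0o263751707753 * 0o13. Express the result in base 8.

Multiply each base-8 digit by 11, carrying:
  3×11 = 33 → write 1 carry 4
  5×11+4 = 59 → write 3 carry 7
  7×11+7 = 84 → write 4 carry 10
  7×11+10 = 87 → write 7 carry 10
  0×11+10 = 10 → write 2 carry 1
  7×11+1 = 78 → write 6 carry 9
  1×11+9 = 20 → write 4 carry 2
  5×11+2 = 57 → write 1 carry 7
  7×11+7 = 84 → write 4 carry 10
  3×11+10 = 43 → write 3 carry 5
  6×11+5 = 71 → write 7 carry 8
  2×11+8 = 30 → write 6 carry 3
  remaining carry: 3

0o3673414627431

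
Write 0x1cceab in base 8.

0o7147253

Expand each hex digit to 4 bits: 1=0001 c=1100 c=1100 e=1110 a=1010 b=1011.
Group the bits in threes: 111 001 100 111 010 101 011 → 7147253.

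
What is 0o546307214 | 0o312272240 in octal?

0o756377254

OR each oct digit independently (no carries):
  5|3=7, 4|1=5, 6|2=6, 3|2=3, 0|7=7, 7|2=7, 2|2=2, 1|4=5, 4|0=4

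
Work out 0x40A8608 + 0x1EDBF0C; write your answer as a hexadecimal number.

Add column by column in base 16, right to left:
  8+C = 4 carry 1
  0+0+1 = 1
  6+F = 5 carry 1
  8+B+1 = 4 carry 1
  A+D+1 = 8 carry 1
  0+E+1 = F
  4+1 = 5

0x5F84514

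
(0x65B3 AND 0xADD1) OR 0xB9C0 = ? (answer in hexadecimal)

0xBDD1

0x65B3 AND 0xADD1 = 0x2591.
Then OR with 0xB9C0.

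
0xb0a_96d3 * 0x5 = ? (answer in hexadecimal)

0x3734f21f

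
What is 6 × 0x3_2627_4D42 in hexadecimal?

0x12E4EBCF8C

Multiply each base-16 digit by 6, carrying:
  2×6 = 12 → write C
  4×6 = 24 → write 8 carry 1
  D×6+1 = 79 → write F carry 4
  4×6+4 = 28 → write C carry 1
  7×6+1 = 43 → write B carry 2
  2×6+2 = 14 → write E
  6×6 = 36 → write 4 carry 2
  2×6+2 = 14 → write E
  3×6 = 18 → write 2 carry 1
  remaining carry: 1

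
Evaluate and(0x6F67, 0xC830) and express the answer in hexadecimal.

0x4820

AND each hex digit independently (no carries):
  6&C=4, F&8=8, 6&3=2, 7&0=0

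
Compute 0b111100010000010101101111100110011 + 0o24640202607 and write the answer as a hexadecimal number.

0x2888be4ba

0b111100010000010101101111100110011 = 0x1e20adf33 in hexadecimal.
0o24640202607 = 0xa6810587 in hexadecimal.
Add column by column in base 16, right to left:
  3+7 = a
  3+8 = b
  f+5 = 4 carry 1
  d+0+1 = e
  a+1 = b
  0+8 = 8
  2+6 = 8
  e+a = 8 carry 1
  1+0+1 = 2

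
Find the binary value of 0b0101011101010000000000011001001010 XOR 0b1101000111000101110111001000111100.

0b1000011010010101110111010001110110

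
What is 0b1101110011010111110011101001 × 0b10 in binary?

0b11011100110101111100111010010

Multiply each base-2 digit by 2, carrying:
  1×2 = 2 → write 0 carry 1
  0×2+1 = 1 → write 1
  0×2 = 0 → write 0
  1×2 = 2 → write 0 carry 1
  0×2+1 = 1 → write 1
  1×2 = 2 → write 0 carry 1
  1×2+1 = 3 → write 1 carry 1
  1×2+1 = 3 → write 1 carry 1
  0×2+1 = 1 → write 1
  0×2 = 0 → write 0
  1×2 = 2 → write 0 carry 1
  1×2+1 = 3 → write 1 carry 1
  1×2+1 = 3 → write 1 carry 1
  1×2+1 = 3 → write 1 carry 1
  1×2+1 = 3 → write 1 carry 1
  0×2+1 = 1 → write 1
  1×2 = 2 → write 0 carry 1
  0×2+1 = 1 → write 1
  1×2 = 2 → write 0 carry 1
  1×2+1 = 3 → write 1 carry 1
  0×2+1 = 1 → write 1
  0×2 = 0 → write 0
  1×2 = 2 → write 0 carry 1
  1×2+1 = 3 → write 1 carry 1
  1×2+1 = 3 → write 1 carry 1
  0×2+1 = 1 → write 1
  1×2 = 2 → write 0 carry 1
  1×2+1 = 3 → write 1 carry 1
  remaining carry: 1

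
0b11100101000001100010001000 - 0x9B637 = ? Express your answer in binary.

0b11100010100110001001010001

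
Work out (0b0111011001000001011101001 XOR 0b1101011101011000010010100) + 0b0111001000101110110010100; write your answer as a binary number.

First 0b0111011001000001011101001 XOR 0b1101011101011000010010100 = 0b1010000100011001001111101.
Add column by column in base 2, right to left:
  1+0 = 1
  0+0 = 0
  1+1 = 0 carry 1
  1+0+1 = 0 carry 1
  1+1+1 = 1 carry 1
  1+0+1 = 0 carry 1
  1+0+1 = 0 carry 1
  0+1+1 = 0 carry 1
  0+1+1 = 0 carry 1
  1+0+1 = 0 carry 1
  0+1+1 = 0 carry 1
  0+1+1 = 0 carry 1
  1+1+1 = 1 carry 1
  1+0+1 = 0 carry 1
  0+1+1 = 0 carry 1
  0+0+1 = 1
  0+0 = 0
  1+0 = 1
  0+1 = 1
  0+0 = 0
  0+0 = 0
  0+1 = 1
  1+1 = 0 carry 1
  0+1+1 = 0 carry 1
  1+0+1 = 0 carry 1
  final carry 1

0b10001001101001000000010001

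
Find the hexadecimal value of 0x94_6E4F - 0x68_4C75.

0x2C21DA

Subtract column by column in base 16:
  F-5 → A
  4-7 → D (borrow)
  E-C-1 → 1
  6-4 → 2
  4-8 → C (borrow)
  9-6-1 → 2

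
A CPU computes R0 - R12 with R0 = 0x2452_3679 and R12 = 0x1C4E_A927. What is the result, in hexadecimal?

Subtract column by column in base 16:
  9-7 → 2
  7-2 → 5
  6-9 → D (borrow)
  3-A-1 → 8 (borrow)
  2-E-1 → 3 (borrow)
  5-4-1 → 0
  4-C → 8 (borrow)
  2-1-1 → 0

0x8038D52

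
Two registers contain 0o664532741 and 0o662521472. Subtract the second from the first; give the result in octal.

0o2011247

Subtract column by column in base 8:
  1-2 → 7 (borrow)
  4-7-1 → 4 (borrow)
  7-4-1 → 2
  2-1 → 1
  3-2 → 1
  5-5 → 0
  4-2 → 2
  6-6 → 0
  6-6 → 0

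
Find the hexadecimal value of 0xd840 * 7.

0x5e9c0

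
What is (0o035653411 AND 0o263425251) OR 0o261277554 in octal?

0o035653411 AND 0o263425251 = 0o021401011.
Then OR with 0o261277554.

0o261677555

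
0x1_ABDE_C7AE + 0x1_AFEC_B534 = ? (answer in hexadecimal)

Add column by column in base 16, right to left:
  E+4 = 2 carry 1
  A+3+1 = E
  7+5 = C
  C+B = 7 carry 1
  E+C+1 = B carry 1
  D+E+1 = C carry 1
  B+F+1 = B carry 1
  A+A+1 = 5 carry 1
  1+1+1 = 3

0x35BCB7CE2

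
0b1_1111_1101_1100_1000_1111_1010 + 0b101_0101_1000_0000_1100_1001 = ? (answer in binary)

Add column by column in base 2, right to left:
  0+1 = 1
  1+0 = 1
  0+0 = 0
  1+1 = 0 carry 1
  1+0+1 = 0 carry 1
  1+0+1 = 0 carry 1
  1+1+1 = 1 carry 1
  1+1+1 = 1 carry 1
  0+0+1 = 1
  0+0 = 0
  0+0 = 0
  1+0 = 1
  0+0 = 0
  0+0 = 0
  1+0 = 1
  1+1 = 0 carry 1
  1+1+1 = 1 carry 1
  0+0+1 = 1
  1+1 = 0 carry 1
  1+0+1 = 0 carry 1
  1+1+1 = 1 carry 1
  1+0+1 = 0 carry 1
  1+1+1 = 1 carry 1
  1+0+1 = 0 carry 1
  1+0+1 = 0 carry 1
  final carry 1

0b10010100110100100111000011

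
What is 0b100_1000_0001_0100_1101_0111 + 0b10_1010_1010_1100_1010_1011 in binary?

0b11100101100000110000010

Add column by column in base 2, right to left:
  1+1 = 0 carry 1
  1+1+1 = 1 carry 1
  1+0+1 = 0 carry 1
  0+1+1 = 0 carry 1
  1+0+1 = 0 carry 1
  0+1+1 = 0 carry 1
  1+0+1 = 0 carry 1
  1+1+1 = 1 carry 1
  0+0+1 = 1
  0+0 = 0
  1+1 = 0 carry 1
  0+1+1 = 0 carry 1
  1+0+1 = 0 carry 1
  0+1+1 = 0 carry 1
  0+0+1 = 1
  0+1 = 1
  0+0 = 0
  0+1 = 1
  0+0 = 0
  1+1 = 0 carry 1
  0+0+1 = 1
  0+1 = 1
  1+0 = 1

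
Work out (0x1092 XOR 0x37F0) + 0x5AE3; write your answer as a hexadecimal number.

First 0x1092 XOR 0x37F0 = 0x2762.
Add column by column in base 16, right to left:
  2+3 = 5
  6+E = 4 carry 1
  7+A+1 = 2 carry 1
  2+5+1 = 8

0x8245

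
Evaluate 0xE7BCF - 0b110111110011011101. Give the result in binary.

0b10101111111011110010

0xE7BCF = 0b11100111101111001111 in binary.
Subtract column by column in base 2:
  1-1 → 0
  1-0 → 1
  1-1 → 0
  1-1 → 0
  0-1 → 1 (borrow)
  0-0-1 → 1 (borrow)
  1-1-1 → 1 (borrow)
  1-1-1 → 1 (borrow)
  1-0-1 → 0
  1-0 → 1
  0-1 → 1 (borrow)
  1-1-1 → 1 (borrow)
  1-1-1 → 1 (borrow)
  1-1-1 → 1 (borrow)
  1-1-1 → 1 (borrow)
  0-0-1 → 1 (borrow)
  0-1-1 → 0 (borrow)
  1-1-1 → 1 (borrow)
  1-0-1 → 0
  1-0 → 1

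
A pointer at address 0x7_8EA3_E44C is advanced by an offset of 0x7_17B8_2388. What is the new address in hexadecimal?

Add column by column in base 16, right to left:
  C+8 = 4 carry 1
  4+8+1 = D
  4+3 = 7
  E+2 = 0 carry 1
  3+8+1 = C
  A+B = 5 carry 1
  E+7+1 = 6 carry 1
  8+1+1 = A
  7+7 = E

0xEA65C07D4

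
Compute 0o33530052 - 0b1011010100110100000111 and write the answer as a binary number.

0b10000010110001100100011

0o33530052 = 0b11011101011000000101010 in binary.
Subtract column by column in base 2:
  0-1 → 1 (borrow)
  1-1-1 → 1 (borrow)
  0-1-1 → 0 (borrow)
  1-0-1 → 0
  0-0 → 0
  1-0 → 1
  0-0 → 0
  0-0 → 0
  0-1 → 1 (borrow)
  0-0-1 → 1 (borrow)
  0-1-1 → 0 (borrow)
  0-1-1 → 0 (borrow)
  1-0-1 → 0
  1-0 → 1
  0-1 → 1 (borrow)
  1-0-1 → 0
  0-1 → 1 (borrow)
  1-0-1 → 0
  1-1 → 0
  1-1 → 0
  0-0 → 0
  1-1 → 0
  1-0 → 1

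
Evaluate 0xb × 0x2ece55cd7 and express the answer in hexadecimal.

0x202ddafd3d

Multiply each base-16 digit by 11, carrying:
  7×11 = 77 → write d carry 4
  d×11+4 = 147 → write 3 carry 9
  c×11+9 = 141 → write d carry 8
  5×11+8 = 63 → write f carry 3
  5×11+3 = 58 → write a carry 3
  e×11+3 = 157 → write d carry 9
  c×11+9 = 141 → write d carry 8
  e×11+8 = 162 → write 2 carry 10
  2×11+10 = 32 → write 0 carry 2
  remaining carry: 2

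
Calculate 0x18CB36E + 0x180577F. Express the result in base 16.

0x30D0AED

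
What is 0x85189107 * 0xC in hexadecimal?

Multiply each base-16 digit by 12, carrying:
  7×12 = 84 → write 4 carry 5
  0×12+5 = 5 → write 5
  1×12 = 12 → write C
  9×12 = 108 → write C carry 6
  8×12+6 = 102 → write 6 carry 6
  1×12+6 = 18 → write 2 carry 1
  5×12+1 = 61 → write D carry 3
  8×12+3 = 99 → write 3 carry 6
  remaining carry: 6

0x63D26CC54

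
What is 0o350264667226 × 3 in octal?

0o1271036445702

Multiply each base-8 digit by 3, carrying:
  6×3 = 18 → write 2 carry 2
  2×3+2 = 8 → write 0 carry 1
  2×3+1 = 7 → write 7
  7×3 = 21 → write 5 carry 2
  6×3+2 = 20 → write 4 carry 2
  6×3+2 = 20 → write 4 carry 2
  4×3+2 = 14 → write 6 carry 1
  6×3+1 = 19 → write 3 carry 2
  2×3+2 = 8 → write 0 carry 1
  0×3+1 = 1 → write 1
  5×3 = 15 → write 7 carry 1
  3×3+1 = 10 → write 2 carry 1
  remaining carry: 1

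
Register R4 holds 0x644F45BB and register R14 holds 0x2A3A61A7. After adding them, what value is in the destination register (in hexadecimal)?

Add column by column in base 16, right to left:
  B+7 = 2 carry 1
  B+A+1 = 6 carry 1
  5+1+1 = 7
  4+6 = A
  F+A = 9 carry 1
  4+3+1 = 8
  4+A = E
  6+2 = 8

0x8E89A762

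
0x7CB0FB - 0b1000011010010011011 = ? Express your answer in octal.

0x7CB0FB = 0o37130373 in octal.
0b1000011010010011011 = 0o1032233 in octal.
Subtract column by column in base 8:
  3-3 → 0
  7-3 → 4
  3-2 → 1
  0-2 → 6 (borrow)
  3-3-1 → 7 (borrow)
  1-0-1 → 0
  7-1 → 6
  3-0 → 3

0o36076140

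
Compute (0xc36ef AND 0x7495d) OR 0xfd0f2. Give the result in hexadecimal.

0xfd0ff

0xc36ef AND 0x7495d = 0x4004d.
Then OR with 0xfd0f2.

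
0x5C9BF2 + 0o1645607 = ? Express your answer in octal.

0o30763571

0x5C9BF2 = 0o27115762 in octal.
Add column by column in base 8, right to left:
  2+7 = 1 carry 1
  6+0+1 = 7
  7+6 = 5 carry 1
  5+5+1 = 3 carry 1
  1+4+1 = 6
  1+6 = 7
  7+1 = 0 carry 1
  2+0+1 = 3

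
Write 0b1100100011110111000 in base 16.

Group the bits into nibbles: 0110 0100 0111 1011 1000 → 647B8.

0x647B8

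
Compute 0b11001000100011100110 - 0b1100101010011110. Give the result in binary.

0b10111011111001001000

Subtract column by column in base 2:
  0-0 → 0
  1-1 → 0
  1-1 → 0
  0-1 → 1 (borrow)
  0-1-1 → 0 (borrow)
  1-0-1 → 0
  1-0 → 1
  1-1 → 0
  0-0 → 0
  0-1 → 1 (borrow)
  0-0-1 → 1 (borrow)
  1-1-1 → 1 (borrow)
  0-0-1 → 1 (borrow)
  0-0-1 → 1 (borrow)
  0-1-1 → 0 (borrow)
  1-1-1 → 1 (borrow)
  0-0-1 → 1 (borrow)
  0-0-1 → 1 (borrow)
  1-0-1 → 0
  1-0 → 1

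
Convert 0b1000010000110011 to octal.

Group the bits in threes: 001 000 010 000 110 011 → 102063.

0o102063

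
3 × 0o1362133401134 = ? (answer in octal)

0o4326422403424

Multiply each base-8 digit by 3, carrying:
  4×3 = 12 → write 4 carry 1
  3×3+1 = 10 → write 2 carry 1
  1×3+1 = 4 → write 4
  1×3 = 3 → write 3
  0×3 = 0 → write 0
  4×3 = 12 → write 4 carry 1
  3×3+1 = 10 → write 2 carry 1
  3×3+1 = 10 → write 2 carry 1
  1×3+1 = 4 → write 4
  2×3 = 6 → write 6
  6×3 = 18 → write 2 carry 2
  3×3+2 = 11 → write 3 carry 1
  1×3+1 = 4 → write 4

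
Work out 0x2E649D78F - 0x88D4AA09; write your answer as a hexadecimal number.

Subtract column by column in base 16:
  F-9 → 6
  8-0 → 8
  7-A → D (borrow)
  D-A-1 → 2
  9-4 → 5
  4-D → 7 (borrow)
  6-8-1 → D (borrow)
  E-8-1 → 5
  2-0 → 2

0x25D752D86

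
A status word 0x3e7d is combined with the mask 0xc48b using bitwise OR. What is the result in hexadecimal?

0xfeff

OR each hex digit independently (no carries):
  3|c=f, e|4=e, 7|8=f, d|b=f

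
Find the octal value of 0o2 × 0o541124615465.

Multiply each base-8 digit by 2, carrying:
  5×2 = 10 → write 2 carry 1
  6×2+1 = 13 → write 5 carry 1
  4×2+1 = 9 → write 1 carry 1
  5×2+1 = 11 → write 3 carry 1
  1×2+1 = 3 → write 3
  6×2 = 12 → write 4 carry 1
  4×2+1 = 9 → write 1 carry 1
  2×2+1 = 5 → write 5
  1×2 = 2 → write 2
  1×2 = 2 → write 2
  4×2 = 8 → write 0 carry 1
  5×2+1 = 11 → write 3 carry 1
  remaining carry: 1

0o1302251433152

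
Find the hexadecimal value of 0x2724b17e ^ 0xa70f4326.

XOR each hex digit independently (no carries):
  2^a=8, 7^7=0, 2^0=2, 4^f=b, b^4=f, 1^3=2, 7^2=5, e^6=8

0x802bf258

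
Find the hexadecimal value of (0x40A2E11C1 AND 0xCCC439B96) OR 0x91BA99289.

0xD1BAB9389

0x40A2E11C1 AND 0xCCC439B96 = 0x408021180.
Then OR with 0x91BA99289.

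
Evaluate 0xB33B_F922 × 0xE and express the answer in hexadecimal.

0x9CD479FDC

Multiply each base-16 digit by 14, carrying:
  2×14 = 28 → write C carry 1
  2×14+1 = 29 → write D carry 1
  9×14+1 = 127 → write F carry 7
  F×14+7 = 217 → write 9 carry 13
  B×14+13 = 167 → write 7 carry 10
  3×14+10 = 52 → write 4 carry 3
  3×14+3 = 45 → write D carry 2
  B×14+2 = 156 → write C carry 9
  remaining carry: 9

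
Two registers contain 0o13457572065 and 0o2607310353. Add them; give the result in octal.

Add column by column in base 8, right to left:
  5+3 = 0 carry 1
  6+5+1 = 4 carry 1
  0+3+1 = 4
  2+0 = 2
  7+1 = 0 carry 1
  5+3+1 = 1 carry 1
  7+7+1 = 7 carry 1
  5+0+1 = 6
  4+6 = 2 carry 1
  3+2+1 = 6
  1+0 = 1

0o16267102440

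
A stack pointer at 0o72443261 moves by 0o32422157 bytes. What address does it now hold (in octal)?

Add column by column in base 8, right to left:
  1+7 = 0 carry 1
  6+5+1 = 4 carry 1
  2+1+1 = 4
  3+2 = 5
  4+2 = 6
  4+4 = 0 carry 1
  2+2+1 = 5
  7+3 = 2 carry 1
  final carry 1

0o125065440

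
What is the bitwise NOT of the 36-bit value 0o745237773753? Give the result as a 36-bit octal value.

0o032540004024

Each oct digit d becomes 7−d:
  7→0, 4→3, 5→2, 2→5, 3→4, 7→0, 7→0, 7→0, 3→4, 7→0, 5→2, 3→4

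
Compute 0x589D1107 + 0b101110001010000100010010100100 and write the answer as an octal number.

0x589D1107 = 0o13047210407 in octal.
0b101110001010000100010010100100 = 0o5612042244 in octal.
Add column by column in base 8, right to left:
  7+4 = 3 carry 1
  0+4+1 = 5
  4+2 = 6
  0+2 = 2
  1+4 = 5
  2+0 = 2
  7+2 = 1 carry 1
  4+1+1 = 6
  0+6 = 6
  3+5 = 0 carry 1
  1+0+1 = 2

0o20661252653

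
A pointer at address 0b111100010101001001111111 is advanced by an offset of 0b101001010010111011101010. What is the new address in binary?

0b1100101101000000101101001

Add column by column in base 2, right to left:
  1+0 = 1
  1+1 = 0 carry 1
  1+0+1 = 0 carry 1
  1+1+1 = 1 carry 1
  1+0+1 = 0 carry 1
  1+1+1 = 1 carry 1
  1+1+1 = 1 carry 1
  0+1+1 = 0 carry 1
  0+0+1 = 1
  1+1 = 0 carry 1
  0+1+1 = 0 carry 1
  0+1+1 = 0 carry 1
  1+0+1 = 0 carry 1
  0+1+1 = 0 carry 1
  1+0+1 = 0 carry 1
  0+0+1 = 1
  1+1 = 0 carry 1
  0+0+1 = 1
  0+1 = 1
  0+0 = 0
  1+0 = 1
  1+1 = 0 carry 1
  1+0+1 = 0 carry 1
  1+1+1 = 1 carry 1
  final carry 1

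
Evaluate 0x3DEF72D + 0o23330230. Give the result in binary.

0b100001011001010011111000101

0x3DEF72D = 0b11110111101111011100101101 in binary.
0o23330230 = 0b10011011011000010011000 in binary.
Add column by column in base 2, right to left:
  1+0 = 1
  0+0 = 0
  1+0 = 1
  1+1 = 0 carry 1
  0+1+1 = 0 carry 1
  1+0+1 = 0 carry 1
  0+0+1 = 1
  0+1 = 1
  1+0 = 1
  1+0 = 1
  1+0 = 1
  0+0 = 0
  1+1 = 0 carry 1
  1+1+1 = 1 carry 1
  1+0+1 = 0 carry 1
  1+1+1 = 1 carry 1
  0+1+1 = 0 carry 1
  1+0+1 = 0 carry 1
  1+1+1 = 1 carry 1
  1+1+1 = 1 carry 1
  1+0+1 = 0 carry 1
  0+0+1 = 1
  1+1 = 0 carry 1
  1+0+1 = 0 carry 1
  1+0+1 = 0 carry 1
  1+0+1 = 0 carry 1
  final carry 1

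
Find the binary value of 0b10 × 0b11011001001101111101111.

Multiply each base-2 digit by 2, carrying:
  1×2 = 2 → write 0 carry 1
  1×2+1 = 3 → write 1 carry 1
  1×2+1 = 3 → write 1 carry 1
  1×2+1 = 3 → write 1 carry 1
  0×2+1 = 1 → write 1
  1×2 = 2 → write 0 carry 1
  1×2+1 = 3 → write 1 carry 1
  1×2+1 = 3 → write 1 carry 1
  1×2+1 = 3 → write 1 carry 1
  1×2+1 = 3 → write 1 carry 1
  0×2+1 = 1 → write 1
  1×2 = 2 → write 0 carry 1
  1×2+1 = 3 → write 1 carry 1
  0×2+1 = 1 → write 1
  0×2 = 0 → write 0
  1×2 = 2 → write 0 carry 1
  0×2+1 = 1 → write 1
  0×2 = 0 → write 0
  1×2 = 2 → write 0 carry 1
  1×2+1 = 3 → write 1 carry 1
  0×2+1 = 1 → write 1
  1×2 = 2 → write 0 carry 1
  1×2+1 = 3 → write 1 carry 1
  remaining carry: 1

0b110110010011011111011110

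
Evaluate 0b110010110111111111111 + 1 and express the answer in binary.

The trailing 12 digits are 1 (max in base 2), so adding 1 cascades: they roll to 0 and the next digit up increments.

0b110010111000000000000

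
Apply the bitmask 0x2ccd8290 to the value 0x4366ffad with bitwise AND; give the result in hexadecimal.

0x00448280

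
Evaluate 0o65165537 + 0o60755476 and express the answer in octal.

0o146143235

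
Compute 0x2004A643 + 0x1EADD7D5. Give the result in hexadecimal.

Add column by column in base 16, right to left:
  3+5 = 8
  4+D = 1 carry 1
  6+7+1 = E
  A+D = 7 carry 1
  4+D+1 = 2 carry 1
  0+A+1 = B
  0+E = E
  2+1 = 3

0x3EB27E18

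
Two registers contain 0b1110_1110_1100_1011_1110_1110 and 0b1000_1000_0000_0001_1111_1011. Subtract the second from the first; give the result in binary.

Subtract column by column in base 2:
  0-1 → 1 (borrow)
  1-1-1 → 1 (borrow)
  1-0-1 → 0
  1-1 → 0
  0-1 → 1 (borrow)
  1-1-1 → 1 (borrow)
  1-1-1 → 1 (borrow)
  1-1-1 → 1 (borrow)
  1-1-1 → 1 (borrow)
  1-0-1 → 0
  0-0 → 0
  1-0 → 1
  0-0 → 0
  0-0 → 0
  1-0 → 1
  1-0 → 1
  0-0 → 0
  1-0 → 1
  1-0 → 1
  1-1 → 0
  0-0 → 0
  1-0 → 1
  1-0 → 1
  1-1 → 0

0b11001101100100111110011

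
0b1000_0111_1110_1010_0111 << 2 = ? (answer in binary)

0b1000011111101010011100

Left shift by 2: append 2 zero bits.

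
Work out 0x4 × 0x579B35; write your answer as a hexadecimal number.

Multiply each base-16 digit by 4, carrying:
  5×4 = 20 → write 4 carry 1
  3×4+1 = 13 → write D
  B×4 = 44 → write C carry 2
  9×4+2 = 38 → write 6 carry 2
  7×4+2 = 30 → write E carry 1
  5×4+1 = 21 → write 5 carry 1
  remaining carry: 1

0x15E6CD4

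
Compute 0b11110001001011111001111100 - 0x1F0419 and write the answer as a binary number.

0x1F0419 = 0b111110000010000011001 in binary.
Subtract column by column in base 2:
  0-1 → 1 (borrow)
  0-0-1 → 1 (borrow)
  1-0-1 → 0
  1-1 → 0
  1-1 → 0
  1-0 → 1
  1-0 → 1
  0-0 → 0
  0-0 → 0
  1-0 → 1
  1-1 → 0
  1-0 → 1
  1-0 → 1
  1-0 → 1
  0-0 → 0
  1-0 → 1
  0-1 → 1 (borrow)
  0-1-1 → 0 (borrow)
  1-1-1 → 1 (borrow)
  0-1-1 → 0 (borrow)
  0-1-1 → 0 (borrow)
  0-0-1 → 1 (borrow)
  1-0-1 → 0
  1-0 → 1
  1-0 → 1
  1-0 → 1

0b11101001011011101001100011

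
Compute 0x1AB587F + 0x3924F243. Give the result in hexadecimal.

0x3AD04AC2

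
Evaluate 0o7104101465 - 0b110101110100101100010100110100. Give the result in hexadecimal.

0x33DBE01

0o7104101465 = 0x39108335 in hexadecimal.
0b110101110100101100010100110100 = 0x35D2C534 in hexadecimal.
Subtract column by column in base 16:
  5-4 → 1
  3-3 → 0
  3-5 → E (borrow)
  8-C-1 → B (borrow)
  0-2-1 → D (borrow)
  1-D-1 → 3 (borrow)
  9-5-1 → 3
  3-3 → 0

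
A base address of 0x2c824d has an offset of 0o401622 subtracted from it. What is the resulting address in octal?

0o12477273

0x2c824d = 0o13101115 in octal.
Subtract column by column in base 8:
  5-2 → 3
  1-2 → 7 (borrow)
  1-6-1 → 2 (borrow)
  1-1-1 → 7 (borrow)
  0-0-1 → 7 (borrow)
  1-4-1 → 4 (borrow)
  3-0-1 → 2
  1-0 → 1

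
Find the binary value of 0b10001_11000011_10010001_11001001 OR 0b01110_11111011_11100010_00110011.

OR bit by bit (1 where either bit is 1):
  10001110000111001000111001001
| 01110111110111110001000110011
= 11111111110111111001111111011

0b11111111110111111001111111011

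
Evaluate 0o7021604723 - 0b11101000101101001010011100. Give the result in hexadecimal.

0x34a43737

0o7021604723 = 0x384709d3 in hexadecimal.
0b11101000101101001010011100 = 0x3a2d29c in hexadecimal.
Subtract column by column in base 16:
  3-c → 7 (borrow)
  d-9-1 → 3
  9-2 → 7
  0-d → 3 (borrow)
  7-2-1 → 4
  4-a → a (borrow)
  8-3-1 → 4
  3-0 → 3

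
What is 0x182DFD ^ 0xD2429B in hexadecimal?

0xCA6F66

XOR each hex digit independently (no carries):
  1^D=C, 8^2=A, 2^4=6, D^2=F, F^9=6, D^B=6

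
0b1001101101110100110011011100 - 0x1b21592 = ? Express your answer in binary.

0x1b21592 = 0b1101100100001010110010010 in binary.
Subtract column by column in base 2:
  0-0 → 0
  0-1 → 1 (borrow)
  1-0-1 → 0
  1-0 → 1
  1-1 → 0
  0-0 → 0
  1-0 → 1
  1-1 → 0
  0-1 → 1 (borrow)
  0-0-1 → 1 (borrow)
  1-1-1 → 1 (borrow)
  1-0-1 → 0
  0-1 → 1 (borrow)
  0-0-1 → 1 (borrow)
  1-0-1 → 0
  0-0 → 0
  1-0 → 1
  1-1 → 0
  1-0 → 1
  0-0 → 0
  1-1 → 0
  1-1 → 0
  0-0 → 0
  1-1 → 0
  1-1 → 0
  0-0 → 0
  0-0 → 0
  1-0 → 1

0b1000000001010011011101001010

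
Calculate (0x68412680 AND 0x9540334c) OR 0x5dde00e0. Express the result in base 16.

0x5dde22e0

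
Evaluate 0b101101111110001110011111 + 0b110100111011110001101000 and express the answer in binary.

Add column by column in base 2, right to left:
  1+0 = 1
  1+0 = 1
  1+0 = 1
  1+1 = 0 carry 1
  1+0+1 = 0 carry 1
  0+1+1 = 0 carry 1
  0+1+1 = 0 carry 1
  1+0+1 = 0 carry 1
  1+0+1 = 0 carry 1
  1+0+1 = 0 carry 1
  0+1+1 = 0 carry 1
  0+1+1 = 0 carry 1
  0+1+1 = 0 carry 1
  1+1+1 = 1 carry 1
  1+0+1 = 0 carry 1
  1+1+1 = 1 carry 1
  1+1+1 = 1 carry 1
  1+1+1 = 1 carry 1
  1+0+1 = 0 carry 1
  0+0+1 = 1
  1+1 = 0 carry 1
  1+0+1 = 0 carry 1
  0+1+1 = 0 carry 1
  1+1+1 = 1 carry 1
  final carry 1

0b1100010111010000000000111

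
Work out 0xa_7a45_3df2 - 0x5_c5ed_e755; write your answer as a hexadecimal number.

0x4b457569d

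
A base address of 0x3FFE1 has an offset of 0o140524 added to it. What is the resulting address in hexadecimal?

0x4C135

0o140524 = 0xC154 in hexadecimal.
Add column by column in base 16, right to left:
  1+4 = 5
  E+5 = 3 carry 1
  F+1+1 = 1 carry 1
  F+C+1 = C carry 1
  3+0+1 = 4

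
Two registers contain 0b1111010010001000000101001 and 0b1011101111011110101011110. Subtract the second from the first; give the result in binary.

Subtract column by column in base 2:
  1-0 → 1
  0-1 → 1 (borrow)
  0-1-1 → 0 (borrow)
  1-1-1 → 1 (borrow)
  0-1-1 → 0 (borrow)
  1-0-1 → 0
  0-1 → 1 (borrow)
  0-0-1 → 1 (borrow)
  0-1-1 → 0 (borrow)
  0-0-1 → 1 (borrow)
  0-1-1 → 0 (borrow)
  0-1-1 → 0 (borrow)
  1-1-1 → 1 (borrow)
  0-1-1 → 0 (borrow)
  0-0-1 → 1 (borrow)
  0-1-1 → 0 (borrow)
  1-1-1 → 1 (borrow)
  0-1-1 → 0 (borrow)
  0-1-1 → 0 (borrow)
  1-0-1 → 0
  0-1 → 1 (borrow)
  1-1-1 → 1 (borrow)
  1-1-1 → 1 (borrow)
  1-0-1 → 0
  1-1 → 0

0b11100010101001011001011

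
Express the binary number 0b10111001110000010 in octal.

0o271602

Group the bits in threes: 010 111 001 110 000 010 → 271602.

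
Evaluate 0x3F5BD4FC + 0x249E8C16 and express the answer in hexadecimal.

0x63FA6112

Add column by column in base 16, right to left:
  C+6 = 2 carry 1
  F+1+1 = 1 carry 1
  4+C+1 = 1 carry 1
  D+8+1 = 6 carry 1
  B+E+1 = A carry 1
  5+9+1 = F
  F+4 = 3 carry 1
  3+2+1 = 6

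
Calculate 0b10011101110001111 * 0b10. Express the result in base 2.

Multiply each base-2 digit by 2, carrying:
  1×2 = 2 → write 0 carry 1
  1×2+1 = 3 → write 1 carry 1
  1×2+1 = 3 → write 1 carry 1
  1×2+1 = 3 → write 1 carry 1
  0×2+1 = 1 → write 1
  0×2 = 0 → write 0
  0×2 = 0 → write 0
  1×2 = 2 → write 0 carry 1
  1×2+1 = 3 → write 1 carry 1
  1×2+1 = 3 → write 1 carry 1
  0×2+1 = 1 → write 1
  1×2 = 2 → write 0 carry 1
  1×2+1 = 3 → write 1 carry 1
  1×2+1 = 3 → write 1 carry 1
  0×2+1 = 1 → write 1
  0×2 = 0 → write 0
  1×2 = 2 → write 0 carry 1
  remaining carry: 1

0b100111011100011110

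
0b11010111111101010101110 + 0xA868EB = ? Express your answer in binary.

0b1000101000110001110011001

0xA868EB = 0b101010000110100011101011 in binary.
Add column by column in base 2, right to left:
  0+1 = 1
  1+1 = 0 carry 1
  1+0+1 = 0 carry 1
  1+1+1 = 1 carry 1
  0+0+1 = 1
  1+1 = 0 carry 1
  0+1+1 = 0 carry 1
  1+1+1 = 1 carry 1
  0+0+1 = 1
  1+0 = 1
  0+0 = 0
  1+1 = 0 carry 1
  1+0+1 = 0 carry 1
  1+1+1 = 1 carry 1
  1+1+1 = 1 carry 1
  1+0+1 = 0 carry 1
  1+0+1 = 0 carry 1
  1+0+1 = 0 carry 1
  0+0+1 = 1
  1+1 = 0 carry 1
  0+0+1 = 1
  1+1 = 0 carry 1
  1+0+1 = 0 carry 1
  0+1+1 = 0 carry 1
  final carry 1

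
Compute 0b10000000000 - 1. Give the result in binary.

0b1111111111

The trailing 10 digits are 0, so subtracting 1 borrows through: they become 1 and the next digit up decrements.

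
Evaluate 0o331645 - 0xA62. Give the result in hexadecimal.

0o331645 = 0x1B3A5 in hexadecimal.
Subtract column by column in base 16:
  5-2 → 3
  A-6 → 4
  3-A → 9 (borrow)
  B-0-1 → A
  1-0 → 1

0x1A943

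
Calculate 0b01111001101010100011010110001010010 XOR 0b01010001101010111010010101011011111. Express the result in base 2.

0b00101000000000011001000011010001101

XOR bit by bit (1 where the bits differ):
  01111001101010100011010110001010010
^ 01010001101010111010010101011011111
= 00101000000000011001000011010001101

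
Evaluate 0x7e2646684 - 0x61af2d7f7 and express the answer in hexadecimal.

0x1c7718e8d

Subtract column by column in base 16:
  4-7 → d (borrow)
  8-f-1 → 8 (borrow)
  6-7-1 → e (borrow)
  6-d-1 → 8 (borrow)
  4-2-1 → 1
  6-f → 7 (borrow)
  2-a-1 → 7 (borrow)
  e-1-1 → c
  7-6 → 1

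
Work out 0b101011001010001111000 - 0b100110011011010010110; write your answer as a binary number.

Subtract column by column in base 2:
  0-0 → 0
  0-1 → 1 (borrow)
  0-1-1 → 0 (borrow)
  1-0-1 → 0
  1-1 → 0
  1-0 → 1
  1-0 → 1
  0-1 → 1 (borrow)
  0-0-1 → 1 (borrow)
  0-1-1 → 0 (borrow)
  1-1-1 → 1 (borrow)
  0-0-1 → 1 (borrow)
  1-1-1 → 1 (borrow)
  0-1-1 → 0 (borrow)
  0-0-1 → 1 (borrow)
  1-0-1 → 0
  1-1 → 0
  0-1 → 1 (borrow)
  1-0-1 → 0
  0-0 → 0
  1-1 → 0

0b100101110111100010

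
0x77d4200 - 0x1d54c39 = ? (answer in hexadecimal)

0x5a7f5c7

Subtract column by column in base 16:
  0-9 → 7 (borrow)
  0-3-1 → c (borrow)
  2-c-1 → 5 (borrow)
  4-4-1 → f (borrow)
  d-5-1 → 7
  7-d → a (borrow)
  7-1-1 → 5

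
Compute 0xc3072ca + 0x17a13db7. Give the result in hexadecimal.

Add column by column in base 16, right to left:
  a+7 = 1 carry 1
  c+b+1 = 8 carry 1
  2+d+1 = 0 carry 1
  7+3+1 = b
  0+1 = 1
  3+a = d
  c+7 = 3 carry 1
  0+1+1 = 2

0x23d1b081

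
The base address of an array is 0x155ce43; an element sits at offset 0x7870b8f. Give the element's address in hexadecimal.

Add column by column in base 16, right to left:
  3+f = 2 carry 1
  4+8+1 = d
  e+b = 9 carry 1
  c+0+1 = d
  5+7 = c
  5+8 = d
  1+7 = 8

0x8dcd9d2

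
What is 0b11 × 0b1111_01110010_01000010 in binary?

0b1011100101011011000110

Multiply each base-2 digit by 3, carrying:
  0×3 = 0 → write 0
  1×3 = 3 → write 1 carry 1
  0×3+1 = 1 → write 1
  0×3 = 0 → write 0
  0×3 = 0 → write 0
  0×3 = 0 → write 0
  1×3 = 3 → write 1 carry 1
  0×3+1 = 1 → write 1
  0×3 = 0 → write 0
  1×3 = 3 → write 1 carry 1
  0×3+1 = 1 → write 1
  0×3 = 0 → write 0
  1×3 = 3 → write 1 carry 1
  1×3+1 = 4 → write 0 carry 2
  1×3+2 = 5 → write 1 carry 2
  0×3+2 = 2 → write 0 carry 1
  1×3+1 = 4 → write 0 carry 2
  1×3+2 = 5 → write 1 carry 2
  1×3+2 = 5 → write 1 carry 2
  1×3+2 = 5 → write 1 carry 2
  remaining carry: 10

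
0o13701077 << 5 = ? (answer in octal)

5 bits is not a whole number of base-8 digits; in binary: 1011111000001000111111 << 5 = 101111100000100011111100000.

0o574043740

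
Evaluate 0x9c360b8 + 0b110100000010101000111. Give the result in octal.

0x9c360b8 = 0o1160660270 in octal.
0b110100000010101000111 = 0o6402507 in octal.
Add column by column in base 8, right to left:
  0+7 = 7
  7+0 = 7
  2+5 = 7
  0+2 = 2
  6+0 = 6
  6+4 = 2 carry 1
  0+6+1 = 7
  6+0 = 6
  1+0 = 1
  1+0 = 1

0o1167262777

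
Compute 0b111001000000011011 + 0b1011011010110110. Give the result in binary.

0b1000100011011010001

Add column by column in base 2, right to left:
  1+0 = 1
  1+1 = 0 carry 1
  0+1+1 = 0 carry 1
  1+0+1 = 0 carry 1
  1+1+1 = 1 carry 1
  0+1+1 = 0 carry 1
  0+0+1 = 1
  0+1 = 1
  0+0 = 0
  0+1 = 1
  0+1 = 1
  0+0 = 0
  1+1 = 0 carry 1
  0+1+1 = 0 carry 1
  0+0+1 = 1
  1+1 = 0 carry 1
  1+0+1 = 0 carry 1
  1+0+1 = 0 carry 1
  final carry 1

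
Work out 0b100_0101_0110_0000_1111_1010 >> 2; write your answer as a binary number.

Right shift by 2: drop the 2 least-significant bits.

0b100010101100000111110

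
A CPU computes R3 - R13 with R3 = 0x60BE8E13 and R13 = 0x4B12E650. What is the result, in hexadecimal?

0x15ABA7C3

Subtract column by column in base 16:
  3-0 → 3
  1-5 → C (borrow)
  E-6-1 → 7
  8-E → A (borrow)
  E-2-1 → B
  B-1 → A
  0-B → 5 (borrow)
  6-4-1 → 1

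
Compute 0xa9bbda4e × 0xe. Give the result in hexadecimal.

Multiply each base-16 digit by 14, carrying:
  e×14 = 196 → write 4 carry 12
  4×14+12 = 68 → write 4 carry 4
  a×14+4 = 144 → write 0 carry 9
  d×14+9 = 191 → write f carry 11
  b×14+11 = 165 → write 5 carry 10
  b×14+10 = 164 → write 4 carry 10
  9×14+10 = 136 → write 8 carry 8
  a×14+8 = 148 → write 4 carry 9
  remaining carry: 9

0x94845f044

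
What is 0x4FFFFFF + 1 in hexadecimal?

The trailing 6 digits are F (max in base 16), so adding 1 cascades: they roll to 0 and the next digit up increments.

0x5000000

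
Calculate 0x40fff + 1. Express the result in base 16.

The trailing 3 digits are F (max in base 16), so adding 1 cascades: they roll to 0 and the next digit up increments.

0x41000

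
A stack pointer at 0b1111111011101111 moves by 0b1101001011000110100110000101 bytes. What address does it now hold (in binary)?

0b1101001011010110100001110100

Add column by column in base 2, right to left:
  1+1 = 0 carry 1
  1+0+1 = 0 carry 1
  1+1+1 = 1 carry 1
  1+0+1 = 0 carry 1
  0+0+1 = 1
  1+0 = 1
  1+0 = 1
  1+1 = 0 carry 1
  0+1+1 = 0 carry 1
  1+0+1 = 0 carry 1
  1+0+1 = 0 carry 1
  1+1+1 = 1 carry 1
  1+0+1 = 0 carry 1
  1+1+1 = 1 carry 1
  1+1+1 = 1 carry 1
  1+0+1 = 0 carry 1
  0+0+1 = 1
  0+0 = 0
  0+1 = 1
  0+1 = 1
  0+0 = 0
  0+1 = 1
  0+0 = 0
  0+0 = 0
  0+1 = 1
  0+0 = 0
  0+1 = 1
  0+1 = 1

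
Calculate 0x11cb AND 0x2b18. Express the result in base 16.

0x0108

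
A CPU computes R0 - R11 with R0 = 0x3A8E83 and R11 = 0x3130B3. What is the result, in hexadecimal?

0x95DD0

Subtract column by column in base 16:
  3-3 → 0
  8-B → D (borrow)
  E-0-1 → D
  8-3 → 5
  A-1 → 9
  3-3 → 0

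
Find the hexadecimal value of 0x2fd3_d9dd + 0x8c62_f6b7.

0xbc36d094

Add column by column in base 16, right to left:
  d+7 = 4 carry 1
  d+b+1 = 9 carry 1
  9+6+1 = 0 carry 1
  d+f+1 = d carry 1
  3+2+1 = 6
  d+6 = 3 carry 1
  f+c+1 = c carry 1
  2+8+1 = b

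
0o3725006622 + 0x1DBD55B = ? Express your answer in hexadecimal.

0x212FE2ED

0o3725006622 = 0x1F540D92 in hexadecimal.
Add column by column in base 16, right to left:
  2+B = D
  9+5 = E
  D+5 = 2 carry 1
  0+D+1 = E
  4+B = F
  5+D = 2 carry 1
  F+1+1 = 1 carry 1
  1+0+1 = 2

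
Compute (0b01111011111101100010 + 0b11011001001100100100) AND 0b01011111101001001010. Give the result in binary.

Add column by column in base 2, right to left:
  0+0 = 0
  1+0 = 1
  0+1 = 1
  0+0 = 0
  0+0 = 0
  1+1 = 0 carry 1
  1+0+1 = 0 carry 1
  0+0+1 = 1
  1+1 = 0 carry 1
  1+1+1 = 1 carry 1
  1+0+1 = 0 carry 1
  1+0+1 = 0 carry 1
  1+1+1 = 1 carry 1
  1+0+1 = 0 carry 1
  0+0+1 = 1
  1+1 = 0 carry 1
  1+1+1 = 1 carry 1
  1+0+1 = 0 carry 1
  1+1+1 = 1 carry 1
  0+1+1 = 0 carry 1
  final carry 1
Sum = 0b101010101001010000110; now AND with 0b01011111101001001010:
  101010101001010000110
& 001011111101001001010
= 001010101001000000010

0b1010101001000000010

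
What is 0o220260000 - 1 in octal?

0o220257777

The trailing 4 digits are 0, so subtracting 1 borrows through: they become 7 and the next digit up decrements.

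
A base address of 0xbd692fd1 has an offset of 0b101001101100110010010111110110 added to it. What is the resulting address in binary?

0b11100111000111000101010111000111

0xbd692fd1 = 0b10111101011010010010111111010001 in binary.
Add column by column in base 2, right to left:
  1+0 = 1
  0+1 = 1
  0+1 = 1
  0+0 = 0
  1+1 = 0 carry 1
  0+1+1 = 0 carry 1
  1+1+1 = 1 carry 1
  1+1+1 = 1 carry 1
  1+1+1 = 1 carry 1
  1+0+1 = 0 carry 1
  1+1+1 = 1 carry 1
  1+0+1 = 0 carry 1
  0+0+1 = 1
  1+1 = 0 carry 1
  0+0+1 = 1
  0+0 = 0
  1+1 = 0 carry 1
  0+1+1 = 0 carry 1
  0+0+1 = 1
  1+0 = 1
  0+1 = 1
  1+1 = 0 carry 1
  1+0+1 = 0 carry 1
  0+1+1 = 0 carry 1
  1+1+1 = 1 carry 1
  0+0+1 = 1
  1+0 = 1
  1+1 = 0 carry 1
  1+0+1 = 0 carry 1
  1+1+1 = 1 carry 1
  0+0+1 = 1
  1+0 = 1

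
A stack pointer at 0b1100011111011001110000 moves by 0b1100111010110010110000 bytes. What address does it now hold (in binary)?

0b11001011010001100100000

Add column by column in base 2, right to left:
  0+0 = 0
  0+0 = 0
  0+0 = 0
  0+0 = 0
  1+1 = 0 carry 1
  1+1+1 = 1 carry 1
  1+0+1 = 0 carry 1
  0+1+1 = 0 carry 1
  0+0+1 = 1
  1+0 = 1
  1+1 = 0 carry 1
  0+1+1 = 0 carry 1
  1+0+1 = 0 carry 1
  1+1+1 = 1 carry 1
  1+0+1 = 0 carry 1
  1+1+1 = 1 carry 1
  1+1+1 = 1 carry 1
  0+1+1 = 0 carry 1
  0+0+1 = 1
  0+0 = 0
  1+1 = 0 carry 1
  1+1+1 = 1 carry 1
  final carry 1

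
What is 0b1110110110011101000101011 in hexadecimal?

Group the bits into nibbles: 0001 1101 1011 0011 1010 0010 1011 → 1db3a2b.

0x1db3a2b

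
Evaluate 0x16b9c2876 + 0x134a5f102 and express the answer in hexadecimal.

0x2a0421978

Add column by column in base 16, right to left:
  6+2 = 8
  7+0 = 7
  8+1 = 9
  2+f = 1 carry 1
  c+5+1 = 2 carry 1
  9+a+1 = 4 carry 1
  b+4+1 = 0 carry 1
  6+3+1 = a
  1+1 = 2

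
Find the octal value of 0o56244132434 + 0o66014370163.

0o144260522617

Add column by column in base 8, right to left:
  4+3 = 7
  3+6 = 1 carry 1
  4+1+1 = 6
  2+0 = 2
  3+7 = 2 carry 1
  1+3+1 = 5
  4+4 = 0 carry 1
  4+1+1 = 6
  2+0 = 2
  6+6 = 4 carry 1
  5+6+1 = 4 carry 1
  final carry 1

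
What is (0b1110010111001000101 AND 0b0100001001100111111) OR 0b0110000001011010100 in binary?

0b1110010111001000101 AND 0b0100001001100111111 = 0b0100000001000000101.
Then OR with 0b0110000001011010100.

0b110000001011010101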